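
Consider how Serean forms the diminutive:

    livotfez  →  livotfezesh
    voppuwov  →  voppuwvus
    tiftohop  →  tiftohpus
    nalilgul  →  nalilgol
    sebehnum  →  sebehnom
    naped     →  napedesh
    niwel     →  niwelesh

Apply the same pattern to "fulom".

fulmus

nalilgul and niwel both end in -l yet inflect differently (nalilgol, niwelesh), so the final letter is not what conditions the rule; the last vowel is.
"fulom" has last vowel 'o'. The stems whose last vowel is 'o' (voppuwov → voppuwvus, tiftohop → tiftohpus) delete the last vowel and add -us.
So fulom → fulmus.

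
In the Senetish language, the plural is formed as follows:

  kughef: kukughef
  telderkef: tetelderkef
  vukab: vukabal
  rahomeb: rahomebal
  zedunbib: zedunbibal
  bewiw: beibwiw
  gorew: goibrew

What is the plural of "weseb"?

"weseb" ends in -b. The stems ending in -b (vukab → vukabal, rahomeb → rahomebal, zedunbib → zedunbibal) add -al.
So weseb → wesebal.

wesebal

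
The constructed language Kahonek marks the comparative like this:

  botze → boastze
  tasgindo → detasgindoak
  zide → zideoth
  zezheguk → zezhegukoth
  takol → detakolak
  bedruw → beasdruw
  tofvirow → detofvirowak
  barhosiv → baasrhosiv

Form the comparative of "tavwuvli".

bedruw and tofvirow both end in -w yet inflect differently (beasdruw, detofvirowak), so the final letter is not what conditions the rule; the first letter is.
"tavwuvli" begins with t-. The stems beginning with t- (tasgindo → detasgindoak, tofvirow → detofvirowak, takol → detakolak) add de- … -ak around the stem.
So tavwuvli → detavwuvliak.

detavwuvliak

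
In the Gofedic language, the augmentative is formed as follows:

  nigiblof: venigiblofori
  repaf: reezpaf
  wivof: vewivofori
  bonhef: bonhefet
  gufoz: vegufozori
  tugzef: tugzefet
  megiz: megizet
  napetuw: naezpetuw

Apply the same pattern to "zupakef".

repaf and nigiblof both end in -f yet inflect differently (reezpaf, venigiblofori), so the final letter is not what conditions the rule; the last vowel is.
"zupakef" has last vowel 'e'. The stems whose last vowel is 'e' (tugzef → tugzefet, bonhef → bonhefet) add -et.
The other patterns: stems whose last vowel is 'a' or 'u' insert -ez- after the first vowel; stems whose last vowel is 'o' add ve- … -ori around the stem.
So zupakef → zupakefet.

zupakefet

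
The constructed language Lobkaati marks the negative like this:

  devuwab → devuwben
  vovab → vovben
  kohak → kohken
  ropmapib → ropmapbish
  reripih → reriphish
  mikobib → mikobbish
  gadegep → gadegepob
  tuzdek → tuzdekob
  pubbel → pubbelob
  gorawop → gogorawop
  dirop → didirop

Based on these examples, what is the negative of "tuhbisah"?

"tuhbisah" has last vowel 'a'. The stems whose last vowel is 'a' (devuwab → devuwben, vovab → vovben, kohak → kohken) delete the last vowel and add -en.
The other patterns: stems whose last vowel is 'i' delete the last vowel and add -ish; stems whose last vowel is 'e' add -ob; stems whose last vowel is 'o' repeat the first consonant+vowel as a prefix.
So tuhbisah → tuhbishen.

tuhbishen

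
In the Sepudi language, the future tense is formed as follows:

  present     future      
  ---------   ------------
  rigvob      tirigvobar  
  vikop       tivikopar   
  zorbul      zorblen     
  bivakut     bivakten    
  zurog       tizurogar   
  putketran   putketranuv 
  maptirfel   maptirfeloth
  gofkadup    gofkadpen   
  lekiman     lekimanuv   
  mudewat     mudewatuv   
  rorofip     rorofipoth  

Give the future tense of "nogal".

nogaluv

"nogal" has last vowel 'a'. The stems whose last vowel is 'a' (putketran → putketranuv, mudewat → mudewatuv, lekiman → lekimanuv) add -uv.
The other patterns: stems whose last vowel is 'e' or 'i' add -oth; stems whose last vowel is 'u' delete the last vowel and add -en; stems whose last vowel is 'o' add ti- … -ar around the stem.
So nogal → nogaluv.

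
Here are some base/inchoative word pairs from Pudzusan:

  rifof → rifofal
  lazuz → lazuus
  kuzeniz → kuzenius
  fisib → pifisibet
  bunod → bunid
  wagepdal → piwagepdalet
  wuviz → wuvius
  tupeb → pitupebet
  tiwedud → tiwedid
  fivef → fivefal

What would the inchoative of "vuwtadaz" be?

lazuz and tiwedud both have last vowel 'u' yet inflect differently (lazuus, tiwedid), so the last vowel is not what conditions the rule; the final letter is.
"vuwtadaz" ends in -z. The stems ending in -z (kuzeniz → kuzenius, lazuz → lazuus, wuviz → wuvius) drop the final letter and add -us.
So vuwtadaz → vuwtadaus.

vuwtadaus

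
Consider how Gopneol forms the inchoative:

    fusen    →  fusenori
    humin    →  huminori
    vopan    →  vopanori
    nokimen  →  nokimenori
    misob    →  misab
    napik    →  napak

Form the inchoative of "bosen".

"bosen" ends in -n. The stems ending in -n (fusen → fusenori, humin → huminori, vopan → vopanori) add -ori.
So bosen → bosenori.

bosenori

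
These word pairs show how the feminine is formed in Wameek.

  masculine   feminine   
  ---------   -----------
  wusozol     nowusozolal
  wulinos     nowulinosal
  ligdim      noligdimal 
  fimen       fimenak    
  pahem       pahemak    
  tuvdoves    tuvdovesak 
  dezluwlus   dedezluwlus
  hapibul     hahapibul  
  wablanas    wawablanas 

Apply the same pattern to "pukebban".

ligdim and pahem both end in -m yet inflect differently (noligdimal, pahemak), so the final letter is not what conditions the rule; the last vowel is.
"pukebban" has last vowel 'a'. The one such stem in the data (wablanas → wawablanas) repeats the first consonant+vowel as a prefix (as do dezluwlus, hapibul), so the same rule applies.
The other patterns: stems whose last vowel is 'i' or 'o' add no- … -al around the stem; stems whose last vowel is 'e' add -ak.
So pukebban → pupukebban.

pupukebban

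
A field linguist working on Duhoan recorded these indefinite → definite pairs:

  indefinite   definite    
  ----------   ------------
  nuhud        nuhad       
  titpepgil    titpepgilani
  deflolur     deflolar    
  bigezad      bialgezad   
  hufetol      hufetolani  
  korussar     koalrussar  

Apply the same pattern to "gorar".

"gorar" has last vowel 'a'. The stems whose last vowel is 'a' (korussar → koalrussar, bigezad → bialgezad) insert -al- after the first vowel.
The other patterns: stems whose last vowel is 'u' change the last vowel to 'a'; stems whose last vowel is 'i' or 'o' add -ani.
So gorar → goalrar.

goalrar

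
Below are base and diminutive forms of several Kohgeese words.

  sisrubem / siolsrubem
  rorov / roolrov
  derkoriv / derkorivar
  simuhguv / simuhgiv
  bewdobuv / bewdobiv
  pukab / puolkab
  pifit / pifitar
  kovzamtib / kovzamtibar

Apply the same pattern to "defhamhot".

deolfhamhot

"defhamhot" has last vowel 'o'. The one such stem in the data (rorov → roolrov) inserts -ol- after the first vowel (as do sisrubem, pukab), so the same rule applies.
So defhamhot → deolfhamhot.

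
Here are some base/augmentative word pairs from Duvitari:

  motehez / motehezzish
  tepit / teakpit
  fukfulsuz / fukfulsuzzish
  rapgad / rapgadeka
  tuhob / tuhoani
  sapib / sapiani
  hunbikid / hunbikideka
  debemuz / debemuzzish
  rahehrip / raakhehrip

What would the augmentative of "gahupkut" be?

gaakhupkut

hunbikid and sapib both have last vowel 'i' yet inflect differently (hunbikideka, sapiani), so the last vowel is not what conditions the rule; the final letter is.
"gahupkut" ends in -t. The one such stem in the data (tepit → teakpit) inserts -ak- after the first vowel (as does rahehrip), so the same rule applies.
So gahupkut → gaakhupkut.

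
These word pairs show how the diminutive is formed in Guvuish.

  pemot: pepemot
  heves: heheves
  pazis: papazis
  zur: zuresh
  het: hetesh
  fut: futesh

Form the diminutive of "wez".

pemot and het both end in -t yet inflect differently (pepemot, hetesh), so the final letter is not what conditions the rule; the number of vowels is.
"wez" has 1 vowel. The stems with 1 vowel (zur → zuresh, het → hetesh, fut → futesh) add -esh.
The other pattern: stems with 2 vowels repeat the first consonant+vowel as a prefix.
So wez → wezesh.

wezesh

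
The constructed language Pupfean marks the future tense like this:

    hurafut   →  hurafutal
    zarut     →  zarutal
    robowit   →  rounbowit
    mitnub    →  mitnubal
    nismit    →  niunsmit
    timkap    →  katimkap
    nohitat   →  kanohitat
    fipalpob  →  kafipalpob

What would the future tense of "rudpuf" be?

nismit and hurafut both end in -t yet inflect differently (niunsmit, hurafutal), so the final letter is not what conditions the rule; the last vowel is.
"rudpuf" has last vowel 'u'. The stems whose last vowel is 'u' (hurafut → hurafutal, zarut → zarutal, mitnub → mitnubal) add -al.
So rudpuf → rudpufal.

rudpufal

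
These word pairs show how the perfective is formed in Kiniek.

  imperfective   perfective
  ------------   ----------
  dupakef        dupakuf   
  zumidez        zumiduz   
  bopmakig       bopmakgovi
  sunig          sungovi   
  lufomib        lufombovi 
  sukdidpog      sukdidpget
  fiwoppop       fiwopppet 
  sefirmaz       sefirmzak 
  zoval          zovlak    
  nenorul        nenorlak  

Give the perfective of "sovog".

sovget

zumidez and sefirmaz both end in -z yet inflect differently (zumiduz, sefirmzak), so the final letter is not what conditions the rule; the last vowel is.
"sovog" has last vowel 'o'. The stems whose last vowel is 'o' (sukdidpog → sukdidpget, fiwoppop → fiwopppet) delete the last vowel and add -et.
The other patterns: stems whose last vowel is 'e' change the last vowel to 'u'; stems whose last vowel is 'i' delete the last vowel and add -ovi; stems whose last vowel is 'a' or 'u' delete the last vowel and add -ak.
So sovog → sovget.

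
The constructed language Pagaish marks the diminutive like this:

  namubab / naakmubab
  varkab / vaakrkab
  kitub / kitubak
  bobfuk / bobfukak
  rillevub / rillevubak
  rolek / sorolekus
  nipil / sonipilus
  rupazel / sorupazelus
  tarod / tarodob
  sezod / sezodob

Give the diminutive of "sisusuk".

sisusukak

"sisusuk" has last vowel 'u'. The stems whose last vowel is 'u' (kitub → kitubak, bobfuk → bobfukak, rillevub → rillevubak) add -ak.
So sisusuk → sisusukak.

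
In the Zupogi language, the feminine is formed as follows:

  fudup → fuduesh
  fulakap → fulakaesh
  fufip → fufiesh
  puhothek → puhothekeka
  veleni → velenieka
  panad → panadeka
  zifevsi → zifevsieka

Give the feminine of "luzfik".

luzfikeka

fufip and veleni both have last vowel 'i' yet inflect differently (fufiesh, velenieka), so the last vowel is not what conditions the rule; the final letter is.
"luzfik" ends in -k. The one such stem in the data (puhothek → puhothekeka) adds -eka, so the same rule applies.
The other pattern: stems ending in -p drop the final letter and add -esh.
So luzfik → luzfikeka.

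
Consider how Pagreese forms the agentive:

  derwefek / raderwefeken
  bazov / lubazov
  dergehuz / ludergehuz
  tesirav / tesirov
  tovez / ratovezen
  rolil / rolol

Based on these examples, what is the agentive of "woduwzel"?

tesirav and bazov both end in -v yet inflect differently (tesirov, lubazov), so the final letter is not what conditions the rule; the last vowel is.
"woduwzel" has last vowel 'e'. The stems whose last vowel is 'e' (tovez → ratovezen, derwefek → raderwefeken) add ra- … -en around the stem.
So woduwzel → rawoduwzelen.

rawoduwzelen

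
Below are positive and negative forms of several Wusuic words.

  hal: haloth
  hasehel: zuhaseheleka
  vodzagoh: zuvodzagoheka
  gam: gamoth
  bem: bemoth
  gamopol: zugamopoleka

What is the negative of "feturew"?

zufetureweka

hal and hasehel both end in -l yet inflect differently (haloth, zuhaseheleka), so the final letter is not what conditions the rule; the number of vowels is.
"feturew" has 3 vowels. The stems with 3 vowels (vodzagoh → zuvodzagoheka, hasehel → zuhaseheleka, gamopol → zugamopoleka) add zu- … -eka around the stem.
The other pattern: stems with 1 vowel add -oth.
So feturew → zufetureweka.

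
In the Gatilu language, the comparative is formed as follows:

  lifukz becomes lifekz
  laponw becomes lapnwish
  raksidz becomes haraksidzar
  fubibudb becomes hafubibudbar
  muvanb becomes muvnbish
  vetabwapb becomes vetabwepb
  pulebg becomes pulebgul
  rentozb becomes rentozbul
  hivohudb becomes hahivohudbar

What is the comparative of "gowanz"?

gownzish

vetabwapb and muvanb both end in -b yet inflect differently (vetabwepb, muvnbish), so the final letter is not what conditions the rule; the second-to-last letter is.
"gowanz" has second-to-last letter 'n'. The stems whose second-to-last letter is 'n' (laponw → lapnwish, muvanb → muvnbish) delete the last vowel and add -ish.
The other patterns: stems whose second-to-last letter is 'k' or 'p' change the last vowel to 'e'; stems whose second-to-last letter is 'd' add ha- … -ar around the stem; stems whose second-to-last letter is 'b' or 'z' add -ul.
So gowanz → gownzish.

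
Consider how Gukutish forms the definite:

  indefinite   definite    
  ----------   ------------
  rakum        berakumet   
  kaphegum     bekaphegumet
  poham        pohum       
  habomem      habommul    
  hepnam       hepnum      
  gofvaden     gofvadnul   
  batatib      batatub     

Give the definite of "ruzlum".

beruzlumet

kaphegum and habomem both end in -m yet inflect differently (bekaphegumet, habommul), so the final letter is not what conditions the rule; the last vowel is.
"ruzlum" has last vowel 'u'. The stems whose last vowel is 'u' (kaphegum → bekaphegumet, rakum → berakumet) add be- … -et around the stem.
The other patterns: stems whose last vowel is 'e' delete the last vowel and add -ul; stems whose last vowel is 'a' or 'i' change the last vowel to 'u'.
So ruzlum → beruzlumet.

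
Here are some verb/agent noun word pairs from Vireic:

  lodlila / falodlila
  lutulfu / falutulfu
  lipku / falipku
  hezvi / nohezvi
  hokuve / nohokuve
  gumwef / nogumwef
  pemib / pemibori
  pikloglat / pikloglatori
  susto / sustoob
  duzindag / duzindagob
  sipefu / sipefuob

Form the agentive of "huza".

lutulfu and sipefu both end in -u yet inflect differently (falutulfu, sipefuob), so the final letter is not what conditions the rule; the first letter is.
"huza" begins with h-. The stems beginning with h- (hezvi → nohezvi, hokuve → nohokuve) add the prefix no-.
So huza → nohuza.

nohuza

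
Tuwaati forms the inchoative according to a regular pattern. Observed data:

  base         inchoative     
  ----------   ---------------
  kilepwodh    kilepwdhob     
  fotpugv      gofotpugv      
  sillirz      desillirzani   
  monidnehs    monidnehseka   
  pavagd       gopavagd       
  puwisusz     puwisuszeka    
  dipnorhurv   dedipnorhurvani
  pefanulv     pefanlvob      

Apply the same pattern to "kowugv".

puwisusz and sillirz both end in -z yet inflect differently (puwisuszeka, desillirzani), so the final letter is not what conditions the rule; the second-to-last letter is.
"kowugv" has second-to-last letter 'g'. The stems whose second-to-last letter is 'g' (pavagd → gopavagd, fotpugv → gofotpugv) add the prefix go-.
So kowugv → gokowugv.

gokowugv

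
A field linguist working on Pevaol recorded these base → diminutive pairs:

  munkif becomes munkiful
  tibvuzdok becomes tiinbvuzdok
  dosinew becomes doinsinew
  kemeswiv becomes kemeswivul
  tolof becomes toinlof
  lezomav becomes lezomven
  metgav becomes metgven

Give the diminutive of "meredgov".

meinredgov

kemeswiv and lezomav both end in -v yet inflect differently (kemeswivul, lezomven), so the final letter is not what conditions the rule; the last vowel is.
"meredgov" has last vowel 'o'. The stems whose last vowel is 'o' (tolof → toinlof, tibvuzdok → tiinbvuzdok) insert -in- after the first vowel.
The other patterns: stems whose last vowel is 'i' add -ul; stems whose last vowel is 'a' delete the last vowel and add -en.
So meredgov → meinredgov.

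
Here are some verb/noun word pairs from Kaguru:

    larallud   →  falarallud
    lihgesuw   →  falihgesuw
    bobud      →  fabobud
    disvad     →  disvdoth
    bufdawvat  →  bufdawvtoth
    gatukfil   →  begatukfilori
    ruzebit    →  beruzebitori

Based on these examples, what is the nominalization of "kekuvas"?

"kekuvas" has last vowel 'a'. The stems whose last vowel is 'a' (disvad → disvdoth, bufdawvat → bufdawvtoth) delete the last vowel and add -oth.
So kekuvas → kekuvsoth.

kekuvsoth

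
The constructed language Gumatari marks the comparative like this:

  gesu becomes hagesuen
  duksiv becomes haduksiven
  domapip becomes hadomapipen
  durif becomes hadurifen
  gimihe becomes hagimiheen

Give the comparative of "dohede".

Every pair shown (gesu → hagesuen, duksiv → haduksiven, domapip → hadomapipen, …) follows the same rule: add ha- … -en around the stem.
So dohede → hadohedeen.

hadohedeen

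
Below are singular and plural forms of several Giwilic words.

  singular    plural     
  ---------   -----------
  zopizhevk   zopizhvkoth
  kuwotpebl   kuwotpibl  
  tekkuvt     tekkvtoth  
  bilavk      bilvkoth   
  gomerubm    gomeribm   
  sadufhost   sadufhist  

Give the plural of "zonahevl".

"zonahevl" has second-to-last letter 'v'. The stems whose second-to-last letter is 'v' (zopizhevk → zopizhvkoth, tekkuvt → tekkvtoth, bilavk → bilvkoth) delete the last vowel and add -oth.
The other pattern: stems whose second-to-last letter is 'b' or 's' change the last vowel to 'i'.
So zonahevl → zonahvloth.

zonahvloth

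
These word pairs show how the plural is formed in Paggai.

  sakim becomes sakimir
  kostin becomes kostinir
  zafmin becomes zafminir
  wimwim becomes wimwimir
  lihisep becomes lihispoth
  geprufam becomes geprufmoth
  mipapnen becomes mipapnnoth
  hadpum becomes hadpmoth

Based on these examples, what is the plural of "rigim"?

sakim and geprufam both end in -m yet inflect differently (sakimir, geprufmoth), so the final letter is not what conditions the rule; the last vowel is.
"rigim" has last vowel 'i'. The stems whose last vowel is 'i' (sakim → sakimir, kostin → kostinir, zafmin → zafminir) add -ir.
The other pattern: stems whose last vowel is 'a', 'e' or 'u' delete the last vowel and add -oth.
So rigim → rigimir.

rigimir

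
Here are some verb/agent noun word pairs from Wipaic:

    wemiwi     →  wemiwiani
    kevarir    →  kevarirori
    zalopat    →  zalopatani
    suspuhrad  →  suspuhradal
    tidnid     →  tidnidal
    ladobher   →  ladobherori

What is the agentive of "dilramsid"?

dilramsidal

"dilramsid" ends in -d. The stems ending in -d (suspuhrad → suspuhradal, tidnid → tidnidal) add -al.
So dilramsid → dilramsidal.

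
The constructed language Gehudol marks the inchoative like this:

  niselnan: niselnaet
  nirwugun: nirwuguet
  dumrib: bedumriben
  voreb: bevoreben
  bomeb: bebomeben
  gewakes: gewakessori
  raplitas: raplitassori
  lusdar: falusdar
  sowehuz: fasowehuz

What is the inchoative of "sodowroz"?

fasodowroz

voreb and gewakes both have last vowel 'e' yet inflect differently (bevoreben, gewakessori), so the last vowel is not what conditions the rule; the final letter is.
"sodowroz" ends in -z. The one such stem in the data (sowehuz → fasowehuz) adds the prefix fa-, so the same rule applies.
So sodowroz → fasodowroz.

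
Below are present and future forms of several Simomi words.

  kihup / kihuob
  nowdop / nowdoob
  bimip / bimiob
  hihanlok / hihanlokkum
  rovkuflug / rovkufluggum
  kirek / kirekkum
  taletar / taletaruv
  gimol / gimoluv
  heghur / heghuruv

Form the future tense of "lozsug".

nowdop and hihanlok both have last vowel 'o' yet inflect differently (nowdoob, hihanlokkum), so the last vowel is not what conditions the rule; the final letter is.
"lozsug" ends in -g. The one such stem in the data (rovkuflug → rovkufluggum) doubles the final consonant and adds -um (as do hihanlok, kirek), so the same rule applies.
So lozsug → lozsuggum.

lozsuggum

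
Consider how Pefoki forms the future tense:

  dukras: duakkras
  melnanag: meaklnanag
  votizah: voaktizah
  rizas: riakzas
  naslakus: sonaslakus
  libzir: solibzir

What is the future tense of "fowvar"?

foakwvar

dukras and naslakus both end in -s yet inflect differently (duakkras, sonaslakus), so the final letter is not what conditions the rule; the last vowel is.
"fowvar" has last vowel 'a'. The stems whose last vowel is 'a' (dukras → duakkras, melnanag → meaklnanag, votizah → voaktizah) insert -ak- after the first vowel.
The other pattern: stems whose last vowel is 'i' or 'u' add the prefix so-.
So fowvar → foakwvar.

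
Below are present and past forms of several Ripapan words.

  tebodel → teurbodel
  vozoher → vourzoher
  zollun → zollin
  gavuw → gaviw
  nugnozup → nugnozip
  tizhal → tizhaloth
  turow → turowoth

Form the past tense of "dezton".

tebodel and tizhal both end in -l yet inflect differently (teurbodel, tizhaloth), so the final letter is not what conditions the rule; the last vowel is.
"dezton" has last vowel 'o'. The one such stem in the data (turow → turowoth) adds -oth, so the same rule applies.
The other patterns: stems whose last vowel is 'e' insert -ur- after the first vowel; stems whose last vowel is 'u' change the last vowel to 'i'.
So dezton → deztonoth.

deztonoth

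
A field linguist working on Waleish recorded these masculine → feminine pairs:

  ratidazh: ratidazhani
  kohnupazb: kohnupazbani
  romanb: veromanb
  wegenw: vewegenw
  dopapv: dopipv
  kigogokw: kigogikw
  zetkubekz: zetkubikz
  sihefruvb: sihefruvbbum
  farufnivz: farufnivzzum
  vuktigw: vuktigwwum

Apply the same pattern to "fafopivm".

fafopivmmum

kohnupazb and romanb both end in -b yet inflect differently (kohnupazbani, veromanb), so the final letter is not what conditions the rule; the second-to-last letter is.
"fafopivm" has second-to-last letter 'v'. The stems whose second-to-last letter is 'v' (sihefruvb → sihefruvbbum, farufnivz → farufnivzzum) double the final consonant and add -um.
So fafopivm → fafopivmmum.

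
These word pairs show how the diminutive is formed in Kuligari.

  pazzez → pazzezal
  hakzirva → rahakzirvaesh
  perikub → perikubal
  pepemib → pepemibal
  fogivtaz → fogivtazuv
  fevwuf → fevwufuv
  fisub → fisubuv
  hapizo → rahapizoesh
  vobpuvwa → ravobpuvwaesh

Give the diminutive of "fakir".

fisub and perikub both end in -b yet inflect differently (fisubuv, perikubal), so the final letter is not what conditions the rule; the first letter is.
"fakir" begins with f-. The stems beginning with f- (fisub → fisubuv, fogivtaz → fogivtazuv, fevwuf → fevwufuv) add -uv.
So fakir → fakiruv.

fakiruv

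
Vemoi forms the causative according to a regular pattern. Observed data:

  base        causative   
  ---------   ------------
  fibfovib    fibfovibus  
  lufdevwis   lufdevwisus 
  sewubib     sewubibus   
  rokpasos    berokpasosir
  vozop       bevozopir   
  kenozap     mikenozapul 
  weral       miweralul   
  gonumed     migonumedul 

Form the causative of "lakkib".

lakkibus

"lakkib" has last vowel 'i'. The stems whose last vowel is 'i' (fibfovib → fibfovibus, lufdevwis → lufdevwisus, sewubib → sewubibus) add -us.
The other patterns: stems whose last vowel is 'o' add be- … -ir around the stem; stems whose last vowel is 'a' or 'e' add mi- … -ul around the stem.
So lakkib → lakkibus.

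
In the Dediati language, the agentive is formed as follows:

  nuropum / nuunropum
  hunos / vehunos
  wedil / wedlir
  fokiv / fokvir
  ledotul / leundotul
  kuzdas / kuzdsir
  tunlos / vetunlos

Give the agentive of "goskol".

vegoskol

ledotul and wedil both end in -l yet inflect differently (leundotul, wedlir), so the final letter is not what conditions the rule; the last vowel is.
"goskol" has last vowel 'o'. The stems whose last vowel is 'o' (hunos → vehunos, tunlos → vetunlos) add the prefix ve-.
The other patterns: stems whose last vowel is 'u' insert -un- after the first vowel; stems whose last vowel is 'a' or 'i' delete the last vowel and add -ir.
So goskol → vegoskol.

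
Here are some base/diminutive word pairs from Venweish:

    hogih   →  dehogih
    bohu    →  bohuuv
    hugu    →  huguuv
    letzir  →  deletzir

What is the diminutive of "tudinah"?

detudinah

hogih and hugu both begin with h- yet inflect differently (dehogih, huguuv), so the first letter is not what conditions the rule; whether the stem ends in a vowel or a consonant is.
"tudinah" ends in a consonant. The stems ending in a consonant (hogih → dehogih, letzir → deletzir) add the prefix de-.
The other pattern: stems ending in a vowel add -uv.
So tudinah → detudinah.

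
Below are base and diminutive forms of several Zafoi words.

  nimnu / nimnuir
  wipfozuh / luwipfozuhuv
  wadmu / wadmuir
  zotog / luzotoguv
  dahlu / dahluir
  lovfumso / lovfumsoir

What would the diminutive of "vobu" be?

zotog and lovfumso both have last vowel 'o' yet inflect differently (luzotoguv, lovfumsoir), so the last vowel is not what conditions the rule; whether the stem ends in a vowel or a consonant is.
"vobu" ends in a vowel. The stems ending in a vowel (lovfumso → lovfumsoir, wadmu → wadmuir, nimnu → nimnuir) add -ir.
So vobu → vobuir.

vobuir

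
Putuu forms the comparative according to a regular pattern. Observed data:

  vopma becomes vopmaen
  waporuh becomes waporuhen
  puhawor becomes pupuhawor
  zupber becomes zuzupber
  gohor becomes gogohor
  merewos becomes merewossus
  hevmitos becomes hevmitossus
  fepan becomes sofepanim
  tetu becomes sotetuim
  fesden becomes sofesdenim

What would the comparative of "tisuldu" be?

sotisulduim

puhawor and merewos both have last vowel 'o' yet inflect differently (pupuhawor, merewossus), so the last vowel is not what conditions the rule; the final letter is.
"tisuldu" ends in -u. The one such stem in the data (tetu → sotetuim) adds so- … -im around the stem, so the same rule applies.
So tisuldu → sotisulduim.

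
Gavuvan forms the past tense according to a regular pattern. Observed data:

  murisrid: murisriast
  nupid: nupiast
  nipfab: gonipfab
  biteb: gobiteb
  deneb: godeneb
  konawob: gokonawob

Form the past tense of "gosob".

gogosob

nupid and nipfab both begin with n- yet inflect differently (nupiast, gonipfab), so the first letter is not what conditions the rule; the final letter is.
"gosob" ends in -b. The stems ending in -b (nipfab → gonipfab, biteb → gobiteb, deneb → godeneb) add the prefix go-.
So gosob → gogosob.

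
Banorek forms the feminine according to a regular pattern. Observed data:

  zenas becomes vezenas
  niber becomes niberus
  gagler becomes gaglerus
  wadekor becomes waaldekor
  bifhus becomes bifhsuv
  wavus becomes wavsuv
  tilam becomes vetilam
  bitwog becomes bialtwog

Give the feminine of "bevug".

bevguv

"bevug" has last vowel 'u'. The stems whose last vowel is 'u' (bifhus → bifhsuv, wavus → wavsuv) delete the last vowel and add -uv.
The other patterns: stems whose last vowel is 'e' add -us; stems whose last vowel is 'a' add the prefix ve-; stems whose last vowel is 'o' insert -al- after the first vowel.
So bevug → bevguv.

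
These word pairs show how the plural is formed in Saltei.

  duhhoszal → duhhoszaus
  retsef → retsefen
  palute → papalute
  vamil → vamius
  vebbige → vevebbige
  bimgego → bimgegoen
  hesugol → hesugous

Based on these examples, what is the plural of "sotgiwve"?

"sotgiwve" ends in -e. The stems ending in -e (vebbige → vevebbige, palute → papalute) repeat the first consonant+vowel as a prefix.
The other patterns: stems ending in -l drop the final letter and add -us; stems ending in -f or -o add -en.
So sotgiwve → sosotgiwve.

sosotgiwve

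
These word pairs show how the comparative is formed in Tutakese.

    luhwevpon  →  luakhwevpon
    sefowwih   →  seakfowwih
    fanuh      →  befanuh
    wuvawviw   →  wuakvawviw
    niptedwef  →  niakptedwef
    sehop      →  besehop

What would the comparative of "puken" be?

sefowwih and fanuh both end in -h yet inflect differently (seakfowwih, befanuh), so the final letter is not what conditions the rule; the number of vowels is.
"puken" has 2 vowels. The stems with 2 vowels (fanuh → befanuh, sehop → besehop) add the prefix be-.
The other pattern: stems with 3 vowels insert -ak- after the first vowel.
So puken → bepuken.

bepuken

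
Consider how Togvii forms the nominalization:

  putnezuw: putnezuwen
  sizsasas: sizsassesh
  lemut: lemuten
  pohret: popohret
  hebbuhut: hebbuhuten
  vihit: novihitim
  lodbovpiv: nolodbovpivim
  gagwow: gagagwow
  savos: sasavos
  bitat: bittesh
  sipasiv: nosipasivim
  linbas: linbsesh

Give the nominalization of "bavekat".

bavektesh

hebbuhut and pohret both end in -t yet inflect differently (hebbuhuten, popohret), so the final letter is not what conditions the rule; the last vowel is.
"bavekat" has last vowel 'a'. The stems whose last vowel is 'a' (linbas → linbsesh, bitat → bittesh, sizsasas → sizsassesh) delete the last vowel and add -esh.
So bavekat → bavektesh.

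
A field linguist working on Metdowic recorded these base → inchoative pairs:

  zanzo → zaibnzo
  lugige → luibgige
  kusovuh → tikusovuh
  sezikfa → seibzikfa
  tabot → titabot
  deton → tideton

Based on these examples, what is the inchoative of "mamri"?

tabot and zanzo both have last vowel 'o' yet inflect differently (titabot, zaibnzo), so the last vowel is not what conditions the rule; whether the stem ends in a vowel or a consonant is.
"mamri" ends in a vowel. The stems ending in a vowel (zanzo → zaibnzo, sezikfa → seibzikfa, lugige → luibgige) insert -ib- after the first vowel.
So mamri → maibmri.

maibmri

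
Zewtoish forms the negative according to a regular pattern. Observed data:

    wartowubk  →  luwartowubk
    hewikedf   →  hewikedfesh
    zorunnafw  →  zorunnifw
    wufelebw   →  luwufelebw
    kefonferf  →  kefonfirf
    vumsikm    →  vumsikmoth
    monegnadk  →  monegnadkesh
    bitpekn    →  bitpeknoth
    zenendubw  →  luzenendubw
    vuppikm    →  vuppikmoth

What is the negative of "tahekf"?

"tahekf" has second-to-last letter 'k'. The stems whose second-to-last letter is 'k' (vumsikm → vumsikmoth, bitpekn → bitpeknoth, vuppikm → vuppikmoth) add -oth.
So tahekf → tahekfoth.

tahekfoth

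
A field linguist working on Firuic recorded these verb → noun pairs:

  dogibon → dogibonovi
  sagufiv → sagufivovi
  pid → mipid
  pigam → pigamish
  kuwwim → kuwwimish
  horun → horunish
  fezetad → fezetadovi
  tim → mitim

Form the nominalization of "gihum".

gihumish

tim and pigam both end in -m yet inflect differently (mitim, pigamish), so the final letter is not what conditions the rule; the number of vowels is.
"gihum" has 2 vowels. The stems with 2 vowels (pigam → pigamish, horun → horunish, kuwwim → kuwwimish) add -ish.
The other patterns: stems with 1 vowel add the prefix mi-; stems with 3 vowels add -ovi.
So gihum → gihumish.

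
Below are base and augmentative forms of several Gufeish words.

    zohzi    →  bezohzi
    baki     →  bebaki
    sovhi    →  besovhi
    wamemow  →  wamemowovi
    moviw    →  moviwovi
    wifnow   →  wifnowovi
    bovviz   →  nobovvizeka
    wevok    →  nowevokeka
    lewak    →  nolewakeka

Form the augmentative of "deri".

zohzi and moviw both have last vowel 'i' yet inflect differently (bezohzi, moviwovi), so the last vowel is not what conditions the rule; the final letter is.
"deri" ends in -i. The stems ending in -i (zohzi → bezohzi, baki → bebaki, sovhi → besovhi) add the prefix be-.
So deri → bederi.

bederi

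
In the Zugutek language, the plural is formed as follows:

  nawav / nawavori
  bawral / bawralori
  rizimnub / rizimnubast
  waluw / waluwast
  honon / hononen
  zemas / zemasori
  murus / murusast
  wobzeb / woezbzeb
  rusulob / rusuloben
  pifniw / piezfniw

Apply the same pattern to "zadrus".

rusulob and wobzeb both end in -b yet inflect differently (rusuloben, woezbzeb), so the final letter is not what conditions the rule; the last vowel is.
"zadrus" has last vowel 'u'. The stems whose last vowel is 'u' (murus → murusast, rizimnub → rizimnubast, waluw → waluwast) add -ast.
So zadrus → zadrusast.

zadrusast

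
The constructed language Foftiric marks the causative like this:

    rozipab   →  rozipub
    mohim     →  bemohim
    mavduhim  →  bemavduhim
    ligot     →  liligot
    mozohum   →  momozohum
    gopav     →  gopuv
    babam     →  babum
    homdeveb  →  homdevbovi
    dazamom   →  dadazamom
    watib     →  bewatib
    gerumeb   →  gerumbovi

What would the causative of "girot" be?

"girot" has last vowel 'o'. The stems whose last vowel is 'o' (dazamom → dadazamom, ligot → liligot) repeat the first consonant+vowel as a prefix.
So girot → gigirot.

gigirot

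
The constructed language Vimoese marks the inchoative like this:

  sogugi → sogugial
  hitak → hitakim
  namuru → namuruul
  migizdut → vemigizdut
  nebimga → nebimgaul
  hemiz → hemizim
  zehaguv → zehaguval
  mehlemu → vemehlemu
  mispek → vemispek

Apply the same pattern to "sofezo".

sofezoal

mehlemu and namuru both end in -u yet inflect differently (vemehlemu, namuruul), so the final letter is not what conditions the rule; the first letter is.
"sofezo" begins with s-. The one such stem in the data (sogugi → sogugial) adds -al, so the same rule applies.
So sofezo → sofezoal.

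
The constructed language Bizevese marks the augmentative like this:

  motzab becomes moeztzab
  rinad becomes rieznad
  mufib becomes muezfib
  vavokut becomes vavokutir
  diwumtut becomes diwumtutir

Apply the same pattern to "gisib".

giezsib

"gisib" ends in -b. The stems ending in -b (motzab → moeztzab, mufib → muezfib) insert -ez- after the first vowel.
The other pattern: stems ending in -t add -ir.
So gisib → giezsib.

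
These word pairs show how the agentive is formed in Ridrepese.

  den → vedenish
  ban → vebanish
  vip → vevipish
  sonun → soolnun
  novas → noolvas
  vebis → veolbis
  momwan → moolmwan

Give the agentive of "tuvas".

tuolvas

den and sonun both end in -n yet inflect differently (vedenish, soolnun), so the final letter is not what conditions the rule; the number of vowels is.
"tuvas" has 2 vowels. The stems with 2 vowels (sonun → soolnun, novas → noolvas, vebis → veolbis) insert -ol- after the first vowel.
The other pattern: stems with 1 vowel add ve- … -ish around the stem.
So tuvas → tuolvas.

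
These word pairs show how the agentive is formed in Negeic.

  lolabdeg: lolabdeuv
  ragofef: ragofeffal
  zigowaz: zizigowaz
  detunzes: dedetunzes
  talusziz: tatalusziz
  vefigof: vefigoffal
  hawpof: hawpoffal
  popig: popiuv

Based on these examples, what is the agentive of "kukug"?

lolabdeg and ragofef both have last vowel 'e' yet inflect differently (lolabdeuv, ragofeffal), so the last vowel is not what conditions the rule; the final letter is.
"kukug" ends in -g. The stems ending in -g (popig → popiuv, lolabdeg → lolabdeuv) drop the final letter and add -uv.
So kukug → kukuuv.

kukuuv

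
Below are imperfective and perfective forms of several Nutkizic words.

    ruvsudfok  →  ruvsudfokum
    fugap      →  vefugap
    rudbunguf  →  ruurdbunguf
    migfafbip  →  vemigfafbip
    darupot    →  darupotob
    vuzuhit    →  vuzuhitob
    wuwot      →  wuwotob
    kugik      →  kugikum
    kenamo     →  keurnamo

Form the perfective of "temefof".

teurmefof

"temefof" ends in -f. The one such stem in the data (rudbunguf → ruurdbunguf) inserts -ur- after the first vowel (as does kenamo), so the same rule applies.
The other patterns: stems ending in -p add the prefix ve-; stems ending in -t add -ob; stems ending in -k add -um.
So temefof → teurmefof.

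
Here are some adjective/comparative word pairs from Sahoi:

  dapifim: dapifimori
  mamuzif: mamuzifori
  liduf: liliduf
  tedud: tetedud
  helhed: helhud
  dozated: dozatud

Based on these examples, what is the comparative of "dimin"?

"dimin" has last vowel 'i'. The stems whose last vowel is 'i' (dapifim → dapifimori, mamuzif → mamuzifori) add -ori.
So dimin → diminori.

diminori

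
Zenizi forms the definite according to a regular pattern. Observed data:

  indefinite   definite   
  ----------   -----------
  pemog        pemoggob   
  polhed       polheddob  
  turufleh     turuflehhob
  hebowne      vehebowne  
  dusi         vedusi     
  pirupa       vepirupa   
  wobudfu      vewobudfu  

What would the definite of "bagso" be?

polhed and hebowne both have last vowel 'e' yet inflect differently (polheddob, vehebowne), so the last vowel is not what conditions the rule; whether the stem ends in a vowel or a consonant is.
"bagso" ends in a vowel. The stems ending in a vowel (hebowne → vehebowne, dusi → vedusi, pirupa → vepirupa) add the prefix ve-.
So bagso → vebagso.

vebagso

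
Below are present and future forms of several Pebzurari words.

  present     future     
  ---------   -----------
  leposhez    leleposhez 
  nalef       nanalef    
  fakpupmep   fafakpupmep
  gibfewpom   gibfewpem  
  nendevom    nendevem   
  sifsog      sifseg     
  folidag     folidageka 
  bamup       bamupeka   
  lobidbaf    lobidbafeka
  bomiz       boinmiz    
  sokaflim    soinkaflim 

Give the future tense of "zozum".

sifsog and folidag both end in -g yet inflect differently (sifseg, folidageka), so the final letter is not what conditions the rule; the last vowel is.
"zozum" has last vowel 'u'. The one such stem in the data (bamup → bamupeka) adds -eka, so the same rule applies.
So zozum → zozumeka.

zozumeka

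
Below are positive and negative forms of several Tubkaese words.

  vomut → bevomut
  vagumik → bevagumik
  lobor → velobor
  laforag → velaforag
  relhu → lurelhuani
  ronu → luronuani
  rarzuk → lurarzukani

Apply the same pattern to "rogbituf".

lurogbitufani

"rogbituf" begins with r-. The stems beginning with r- (relhu → lurelhuani, ronu → luronuani, rarzuk → lurarzukani) add lu- … -ani around the stem.
So rogbituf → lurogbitufani.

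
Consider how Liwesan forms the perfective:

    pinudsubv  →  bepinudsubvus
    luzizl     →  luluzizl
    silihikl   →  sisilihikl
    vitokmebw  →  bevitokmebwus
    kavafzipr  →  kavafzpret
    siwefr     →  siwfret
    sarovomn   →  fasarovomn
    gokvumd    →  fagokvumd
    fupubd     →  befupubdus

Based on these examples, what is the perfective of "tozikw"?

gokvumd and fupubd both end in -d yet inflect differently (fagokvumd, befupubdus), so the final letter is not what conditions the rule; the second-to-last letter is.
"tozikw" has second-to-last letter 'k'. The one such stem in the data (silihikl → sisilihikl) repeats the first consonant+vowel as a prefix (as does luzizl), so the same rule applies.
So tozikw → totozikw.

totozikw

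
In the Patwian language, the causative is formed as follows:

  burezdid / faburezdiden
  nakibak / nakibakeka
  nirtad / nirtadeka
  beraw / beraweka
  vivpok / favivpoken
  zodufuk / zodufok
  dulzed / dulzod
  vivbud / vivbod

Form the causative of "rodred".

rodrod

vivbud and nirtad both end in -d yet inflect differently (vivbod, nirtadeka), so the final letter is not what conditions the rule; the last vowel is.
"rodred" has last vowel 'e'. The one such stem in the data (dulzed → dulzod) changes the last vowel to 'o' (as do zodufuk, vivbud), so the same rule applies.
The other patterns: stems whose last vowel is 'a' add -eka; stems whose last vowel is 'i' or 'o' add fa- … -en around the stem.
So rodred → rodrod.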